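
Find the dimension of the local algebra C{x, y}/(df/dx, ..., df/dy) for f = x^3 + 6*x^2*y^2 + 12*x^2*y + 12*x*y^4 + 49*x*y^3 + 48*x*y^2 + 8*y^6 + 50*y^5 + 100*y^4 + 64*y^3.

7

The Hessian of f at 0 has rank 0. Corank 2; j^3 = (x + 4*y)^3 is a perfect cube, so E-series; the 4-jet and mu = 7 give E_7.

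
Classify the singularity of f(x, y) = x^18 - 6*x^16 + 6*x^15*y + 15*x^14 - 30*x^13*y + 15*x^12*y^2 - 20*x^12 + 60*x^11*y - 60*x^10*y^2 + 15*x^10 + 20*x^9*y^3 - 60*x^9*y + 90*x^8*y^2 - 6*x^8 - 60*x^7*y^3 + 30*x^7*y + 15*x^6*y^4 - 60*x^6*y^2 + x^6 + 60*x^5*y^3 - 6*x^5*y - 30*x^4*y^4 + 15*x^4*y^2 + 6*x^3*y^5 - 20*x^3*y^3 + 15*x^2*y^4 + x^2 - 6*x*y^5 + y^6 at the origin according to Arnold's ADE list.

The Hessian of f at 0 is [[2, 0], [0, 0]] with rank 1, so corank 1. A Groebner basis of the Jacobian ideal J(f) in C{x,y} is {y^5, x}; counting standard monomials gives mu = 5. Corank 1: A-series; mu = 5 gives A_5.

A5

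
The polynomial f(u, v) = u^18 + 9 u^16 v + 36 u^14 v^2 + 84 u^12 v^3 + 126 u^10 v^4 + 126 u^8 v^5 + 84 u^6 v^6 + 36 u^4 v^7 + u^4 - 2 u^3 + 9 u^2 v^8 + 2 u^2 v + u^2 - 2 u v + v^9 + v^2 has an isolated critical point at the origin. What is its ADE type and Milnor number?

The Hessian of f at 0 has rank 1. Corank 1: A-series; mu = 8 gives A_8.

Type A_{8}, Milnor number mu = 8.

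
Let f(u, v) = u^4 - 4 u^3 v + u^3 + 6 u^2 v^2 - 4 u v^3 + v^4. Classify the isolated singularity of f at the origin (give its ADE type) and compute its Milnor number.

Type E_{6}, Milnor number mu = 6.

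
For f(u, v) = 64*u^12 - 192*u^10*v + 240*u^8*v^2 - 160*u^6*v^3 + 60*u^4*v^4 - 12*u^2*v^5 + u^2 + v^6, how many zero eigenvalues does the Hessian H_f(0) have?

1

The Hessian at 0 is [[2, 0], [0, 0]] of rank 1; hence corank 1.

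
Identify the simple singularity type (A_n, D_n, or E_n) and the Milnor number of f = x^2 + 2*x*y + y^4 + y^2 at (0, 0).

The Hessian of f at 0 is [[2, 2], [2, 2]] with rank 1, so corank 1. A Groebner basis of the Jacobian ideal J(f) in C{x,y} is {y^3, x + y}; counting standard monomials gives mu = 3. Corank 1: A-series; mu = 3 gives A_3.

Type A_3, Milnor number mu = 3.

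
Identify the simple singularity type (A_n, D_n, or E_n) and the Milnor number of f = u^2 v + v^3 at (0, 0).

Type D4, Milnor number mu = 4.

The Hessian of f at 0 is [[0, 0], [0, 0]] with rank 0, so corank 2. A Groebner basis of the Jacobian ideal J(f) in C{u,v} is {v^3, u^2 + 3*v^2, u*v}; counting standard monomials gives mu = 4. Corank 2; j^3 = v*(u^2 + v^2) splits into three distinct lines over C (the quadratic factor has nonzero discriminant), so D_4.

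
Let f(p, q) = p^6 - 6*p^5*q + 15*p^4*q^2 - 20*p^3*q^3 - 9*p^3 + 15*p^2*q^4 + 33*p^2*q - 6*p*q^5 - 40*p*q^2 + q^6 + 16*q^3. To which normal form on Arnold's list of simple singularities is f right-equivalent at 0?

The Hessian of f at 0 is [[0, 0], [0, 0]] with rank 0, so corank 2. A Groebner basis of the Jacobian ideal J(f) in C{p,q} is {243*p*q/2 + q^5 - 162*q^2, p*q^2 - 4*q^3/3, p^2 - 7*p*q/3 + 4*q^2/3}; counting standard monomials gives mu = 7. Corank 2; j^3 = -(p - q)*(3*p - 4*q)^2 has shape L^2 M (L != M), so D-series; mu = 7 gives D_7.

D7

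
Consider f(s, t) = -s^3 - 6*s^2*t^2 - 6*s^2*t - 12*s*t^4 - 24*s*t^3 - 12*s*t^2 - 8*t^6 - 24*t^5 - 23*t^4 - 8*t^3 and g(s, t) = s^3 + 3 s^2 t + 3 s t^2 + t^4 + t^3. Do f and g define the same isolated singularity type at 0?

The Hessian of f at 0 has rank 0. Corank 2; j^3 = -(s + 2*t)^3 is a perfect cube, so E-series; the 4-jet and mu = 6 give E_6. The Hessian of g at 0 has rank 0. Corank 2; j^3 = (s + t)^3 is a perfect cube, so E-series; the 4-jet and mu = 6 give E_6. Both have type E_6, hence right-equivalent.

Yes.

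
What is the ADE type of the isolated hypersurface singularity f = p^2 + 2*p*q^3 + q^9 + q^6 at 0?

A_{8}

The Hessian of f at 0 is [[2, 0], [0, 0]] with rank 1, so corank 1. A Groebner basis of the Jacobian ideal J(f) in C{p,q} is {p^2*q^2, p^3, p + q^3}; counting standard monomials gives mu = 8. Corank 1: A-series; mu = 8 gives A_8.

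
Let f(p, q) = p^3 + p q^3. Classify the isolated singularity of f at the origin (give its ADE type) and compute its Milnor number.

Type E_7, Milnor number mu = 7.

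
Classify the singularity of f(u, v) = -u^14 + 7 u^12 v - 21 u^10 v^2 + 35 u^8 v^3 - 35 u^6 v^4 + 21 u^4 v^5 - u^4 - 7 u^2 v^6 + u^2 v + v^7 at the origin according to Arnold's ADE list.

D_{8}

The Hessian of f at 0 has rank 0. Corank 2; j^3 = u^2*v has shape L^2 M (L != M), so D-series; mu = 8 gives D_8.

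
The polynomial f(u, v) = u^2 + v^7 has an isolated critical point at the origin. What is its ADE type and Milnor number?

The Hessian of f at 0 is [[2, 0], [0, 0]] with rank 1, so corank 1. A Groebner basis of the Jacobian ideal J(f) in C{u,v} is {v^6, u}; counting standard monomials gives mu = 6. Corank 1: A-series; mu = 6 gives A_6.

Type A_{6}, Milnor number mu = 6.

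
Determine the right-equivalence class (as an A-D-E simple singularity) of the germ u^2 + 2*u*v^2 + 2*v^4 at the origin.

A3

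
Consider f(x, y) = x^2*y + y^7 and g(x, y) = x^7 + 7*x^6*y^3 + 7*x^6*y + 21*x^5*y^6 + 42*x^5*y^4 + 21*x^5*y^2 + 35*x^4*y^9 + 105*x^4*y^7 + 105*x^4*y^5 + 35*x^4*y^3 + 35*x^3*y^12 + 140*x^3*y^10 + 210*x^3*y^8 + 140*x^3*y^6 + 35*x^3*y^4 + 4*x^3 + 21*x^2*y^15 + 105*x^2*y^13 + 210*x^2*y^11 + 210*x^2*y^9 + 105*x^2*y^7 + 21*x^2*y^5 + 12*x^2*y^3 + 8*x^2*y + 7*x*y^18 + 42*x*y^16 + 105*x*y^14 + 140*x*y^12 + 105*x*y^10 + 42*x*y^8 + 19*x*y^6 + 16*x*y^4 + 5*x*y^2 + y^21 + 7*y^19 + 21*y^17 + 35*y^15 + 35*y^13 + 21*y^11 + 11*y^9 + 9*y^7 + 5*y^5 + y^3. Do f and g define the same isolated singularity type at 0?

Yes.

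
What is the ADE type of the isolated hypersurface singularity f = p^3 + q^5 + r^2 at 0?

The Hessian of f at 0 has rank 1. Corank 2; j^3 = p^3 is a perfect cube, so E-series; the 5-jet and mu = 8 give E_8.

E8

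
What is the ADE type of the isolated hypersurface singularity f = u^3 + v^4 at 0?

The Hessian of f at 0 has rank 0. Corank 2; j^3 = u^3 is a perfect cube, so E-series; the 4-jet and mu = 6 give E_6.

E_6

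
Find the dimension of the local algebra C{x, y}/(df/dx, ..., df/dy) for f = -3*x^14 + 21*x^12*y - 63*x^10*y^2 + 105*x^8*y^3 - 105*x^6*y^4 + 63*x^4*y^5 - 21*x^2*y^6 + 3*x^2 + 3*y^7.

The Hessian of f at 0 is [[6, 0], [0, 0]] with rank 1, so corank 1. A Groebner basis of the Jacobian ideal J(f) in C{x,y} is {y^6, x}; counting standard monomials gives mu = 6. Corank 1: A-series; mu = 6 gives A_6.

6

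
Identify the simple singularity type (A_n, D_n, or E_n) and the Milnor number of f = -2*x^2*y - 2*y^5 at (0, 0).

Type D_6, Milnor number mu = 6.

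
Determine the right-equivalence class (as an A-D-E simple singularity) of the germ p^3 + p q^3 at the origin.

The Hessian of f at 0 is [[0, 0], [0, 0]] with rank 0, so corank 2. A Groebner basis of the Jacobian ideal J(f) in C{p,q} is {p^3, p*q^2, 3*p^2 + q^3}; counting standard monomials gives mu = 7. Corank 2; j^3 = p^3 is a perfect cube, so E-series; the 4-jet and mu = 7 give E_7.

E_{7}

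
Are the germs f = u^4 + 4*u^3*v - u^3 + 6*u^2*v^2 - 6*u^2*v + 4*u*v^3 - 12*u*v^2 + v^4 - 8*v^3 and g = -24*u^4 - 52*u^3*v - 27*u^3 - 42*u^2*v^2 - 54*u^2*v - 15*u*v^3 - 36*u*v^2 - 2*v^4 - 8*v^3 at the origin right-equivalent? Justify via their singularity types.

No.

The Hessian of f at 0 has rank 0. Corank 2; j^3 = -(u + 2*v)^3 is a perfect cube, so E-series; the 4-jet and mu = 6 give E_6. The Hessian of g at 0 has rank 0. Corank 2; j^3 = -(3*u + 2*v)^3 is a perfect cube, so E-series; the 4-jet and mu = 7 give E_7. f is E_6 but g is E_7, hence not right-equivalent.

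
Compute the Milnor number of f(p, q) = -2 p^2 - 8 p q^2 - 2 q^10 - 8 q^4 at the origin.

The Hessian of f at 0 has rank 1. Corank 1: A-series; mu = 9 gives A_9.

9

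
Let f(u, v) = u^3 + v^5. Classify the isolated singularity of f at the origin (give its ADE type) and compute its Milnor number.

The Hessian of f at 0 is [[0, 0], [0, 0]] with rank 0, so corank 2. A Groebner basis of the Jacobian ideal J(f) in C{u,v} is {v^4, u^2}; counting standard monomials gives mu = 8. Corank 2; j^3 = u^3 is a perfect cube, so E-series; the 5-jet and mu = 8 give E_8.

Type E_{8}, Milnor number mu = 8.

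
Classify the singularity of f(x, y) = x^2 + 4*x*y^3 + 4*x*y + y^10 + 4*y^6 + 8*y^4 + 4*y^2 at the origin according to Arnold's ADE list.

The Hessian of f at 0 is [[2, 4], [4, 8]] with rank 1, so corank 1. A Groebner basis of the Jacobian ideal J(f) in C{x,y} is {x^3 + 6*x^2*y + 12*x*y^2 - 4*x - 8*y, x/2 + y^3 + y}; counting standard monomials gives mu = 9. Corank 1: A-series; mu = 9 gives A_9.

A9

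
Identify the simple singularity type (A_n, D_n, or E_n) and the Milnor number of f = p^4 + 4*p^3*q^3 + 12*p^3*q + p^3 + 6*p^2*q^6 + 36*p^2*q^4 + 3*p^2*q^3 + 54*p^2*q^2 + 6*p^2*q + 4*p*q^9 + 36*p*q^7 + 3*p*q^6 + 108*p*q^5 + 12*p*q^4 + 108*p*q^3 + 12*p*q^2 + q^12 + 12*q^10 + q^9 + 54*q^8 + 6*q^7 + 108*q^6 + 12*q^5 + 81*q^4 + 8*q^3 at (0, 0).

The Hessian of f at 0 has rank 0. Corank 2; j^3 = (p + 2*q)^3 is a perfect cube, so E-series; the 4-jet and mu = 6 give E_6.

Type E6, Milnor number mu = 6.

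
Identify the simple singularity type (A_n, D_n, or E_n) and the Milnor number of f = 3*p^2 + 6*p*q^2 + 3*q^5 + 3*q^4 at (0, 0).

The Hessian of f at 0 is [[6, 0], [0, 0]] with rank 1, so corank 1. A Groebner basis of the Jacobian ideal J(f) in C{p,q} is {p^2, p + q^2}; counting standard monomials gives mu = 4. Corank 1: A-series; mu = 4 gives A_4.

Type A4, Milnor number mu = 4.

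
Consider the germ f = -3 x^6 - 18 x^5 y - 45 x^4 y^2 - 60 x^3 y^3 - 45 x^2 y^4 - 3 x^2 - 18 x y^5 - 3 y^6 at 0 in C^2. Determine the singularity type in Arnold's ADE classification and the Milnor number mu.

Type A_5, Milnor number mu = 5.

The Hessian of f at 0 is [[-6, 0], [0, 0]] with rank 1, so corank 1. A Groebner basis of the Jacobian ideal J(f) in C{x,y} is {y^5, x}; counting standard monomials gives mu = 5. Corank 1: A-series; mu = 5 gives A_5.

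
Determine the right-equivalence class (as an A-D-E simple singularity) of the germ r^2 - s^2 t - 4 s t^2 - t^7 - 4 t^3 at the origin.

The Hessian of f at 0 is [[0, 0, 0], [0, 0, 0], [0, 0, 2]] with rank 1, so corank 2. A Groebner basis of the Jacobian ideal J(f) in C{s,t,r} is {s^2/7 + t^6 - 4*t^2/7, s^3 + 8*t^3, s*t + 2*t^2, r}; counting standard monomials gives mu = 8. Corank 2; j^3 = -t*(s + 2*t)^2 has shape L^2 M (L != M), so D-series; mu = 8 gives D_8.

D8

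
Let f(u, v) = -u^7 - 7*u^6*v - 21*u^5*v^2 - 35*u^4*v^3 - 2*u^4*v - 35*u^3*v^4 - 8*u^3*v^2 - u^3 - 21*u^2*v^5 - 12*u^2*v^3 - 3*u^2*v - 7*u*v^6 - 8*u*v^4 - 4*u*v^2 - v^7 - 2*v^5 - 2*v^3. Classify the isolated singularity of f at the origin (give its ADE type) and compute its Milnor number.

Type D_{4}, Milnor number mu = 4.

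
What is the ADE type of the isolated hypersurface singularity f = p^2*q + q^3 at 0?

D_4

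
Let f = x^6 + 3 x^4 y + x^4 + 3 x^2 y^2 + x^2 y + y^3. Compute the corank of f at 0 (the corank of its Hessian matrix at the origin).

2

Hessian at 0 has rank 0.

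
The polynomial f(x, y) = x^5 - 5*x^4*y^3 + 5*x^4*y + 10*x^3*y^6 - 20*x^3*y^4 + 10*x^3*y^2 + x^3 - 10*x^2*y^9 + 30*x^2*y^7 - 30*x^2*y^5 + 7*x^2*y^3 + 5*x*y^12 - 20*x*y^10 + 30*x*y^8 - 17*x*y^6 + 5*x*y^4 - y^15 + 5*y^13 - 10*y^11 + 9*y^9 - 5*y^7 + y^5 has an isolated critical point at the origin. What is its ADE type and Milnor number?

Type E_{8}, Milnor number mu = 8.

The Hessian of f at 0 is [[0, 0], [0, 0]] with rank 0, so corank 2. A Groebner basis of the Jacobian ideal J(f) in C{x,y} is {-x^2/2 + x*y^3, 2*x^2 + y^4, x^3, x^2*y}; counting standard monomials gives mu = 8. Corank 2; j^3 = x^3 is a perfect cube, so E-series; the 5-jet and mu = 8 give E_8.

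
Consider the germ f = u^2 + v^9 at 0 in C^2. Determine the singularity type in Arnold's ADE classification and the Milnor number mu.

Type A_8, Milnor number mu = 8.

The Hessian of f at 0 is [[2, 0], [0, 0]] with rank 1, so corank 1. A Groebner basis of the Jacobian ideal J(f) in C{u,v} is {v^8, u}; counting standard monomials gives mu = 8. Corank 1: A-series; mu = 8 gives A_8.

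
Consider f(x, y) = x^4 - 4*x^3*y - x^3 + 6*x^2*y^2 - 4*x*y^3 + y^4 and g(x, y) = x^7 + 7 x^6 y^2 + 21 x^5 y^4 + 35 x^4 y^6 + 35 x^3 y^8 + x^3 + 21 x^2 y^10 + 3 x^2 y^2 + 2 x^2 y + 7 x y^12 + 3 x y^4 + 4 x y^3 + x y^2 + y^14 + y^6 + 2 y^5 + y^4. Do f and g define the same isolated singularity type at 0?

The Hessian of f at 0 has rank 0. Corank 2; j^3 = -x^3 is a perfect cube, so E-series; the 4-jet and mu = 6 give E_6. The Hessian of g at 0 has rank 0. Corank 2; j^3 = x*(x + y)^2 has shape L^2 M (L != M), so D-series; mu = 8 gives D_8. f is E_6 but g is D_8, hence not right-equivalent.

No.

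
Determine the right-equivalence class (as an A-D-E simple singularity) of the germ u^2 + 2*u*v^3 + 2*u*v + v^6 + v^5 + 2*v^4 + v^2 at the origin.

The Hessian of f at 0 has rank 1. Corank 1: A-series; mu = 4 gives A_4.

A_{4}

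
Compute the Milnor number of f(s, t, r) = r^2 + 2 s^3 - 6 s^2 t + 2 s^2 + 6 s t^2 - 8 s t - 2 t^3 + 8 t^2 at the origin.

The Hessian of f at 0 is [[4, -8, 0], [-8, 16, 0], [0, 0, 2]] with rank 2, so corank 1. A Groebner basis of the Jacobian ideal J(f) in C{s,t,r} is {t^2, s - 2*t, r}; counting standard monomials gives mu = 2. Corank 1: A-series; mu = 2 gives A_2.

2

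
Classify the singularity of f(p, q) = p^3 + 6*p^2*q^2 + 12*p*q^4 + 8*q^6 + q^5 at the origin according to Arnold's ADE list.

The Hessian of f at 0 is [[0, 0], [0, 0]] with rank 0, so corank 2. A Groebner basis of the Jacobian ideal J(f) in C{p,q} is {q^4, p^3, p^2/4 + p*q^2}; counting standard monomials gives mu = 8. Corank 2; j^3 = p^3 is a perfect cube, so E-series; the 5-jet and mu = 8 give E_8.

E8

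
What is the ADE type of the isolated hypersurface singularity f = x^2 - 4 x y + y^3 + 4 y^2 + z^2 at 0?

A_{2}

The Hessian of f at 0 has rank 2. Corank 1: A-series; mu = 2 gives A_2.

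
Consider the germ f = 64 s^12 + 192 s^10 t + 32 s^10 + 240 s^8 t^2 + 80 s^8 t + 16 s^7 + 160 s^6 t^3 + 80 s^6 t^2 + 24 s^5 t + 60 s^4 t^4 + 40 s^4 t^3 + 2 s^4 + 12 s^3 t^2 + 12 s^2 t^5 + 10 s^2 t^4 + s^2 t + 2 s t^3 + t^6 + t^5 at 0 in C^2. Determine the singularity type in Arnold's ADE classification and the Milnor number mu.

Type D_7, Milnor number mu = 7.

The Hessian of f at 0 has rank 0. Corank 2; j^3 = s^2*t has shape L^2 M (L != M), so D-series; mu = 7 gives D_7.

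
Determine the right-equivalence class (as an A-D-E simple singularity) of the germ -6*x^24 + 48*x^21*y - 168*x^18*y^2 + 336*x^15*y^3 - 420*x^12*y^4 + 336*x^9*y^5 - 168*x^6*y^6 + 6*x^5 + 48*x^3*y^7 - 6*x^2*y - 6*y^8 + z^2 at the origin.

D_{9}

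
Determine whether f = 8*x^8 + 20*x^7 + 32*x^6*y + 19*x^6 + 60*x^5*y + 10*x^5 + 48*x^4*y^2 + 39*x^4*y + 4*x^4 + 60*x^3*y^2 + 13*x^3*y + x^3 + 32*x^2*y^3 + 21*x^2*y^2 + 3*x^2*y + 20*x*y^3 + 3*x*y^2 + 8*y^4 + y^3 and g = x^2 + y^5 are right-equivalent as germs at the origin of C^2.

The Hessian of f at 0 has rank 0. Corank 2; j^3 = (x + y)^3 is a perfect cube, so E-series; the 4-jet and mu = 7 give E_7. The Hessian of g at 0 has rank 1. Corank 1: A-series; mu = 4 gives A_4. f is E_7 but g is A_4, hence not right-equivalent.

No.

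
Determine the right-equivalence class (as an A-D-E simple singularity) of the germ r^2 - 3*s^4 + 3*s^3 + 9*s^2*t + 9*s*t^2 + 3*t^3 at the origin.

E_6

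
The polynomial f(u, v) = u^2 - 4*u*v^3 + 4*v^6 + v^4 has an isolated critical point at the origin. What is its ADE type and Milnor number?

The Hessian of f at 0 is [[2, 0], [0, 0]] with rank 1, so corank 1. A Groebner basis of the Jacobian ideal J(f) in C{u,v} is {v^3, u}; counting standard monomials gives mu = 3. Corank 1: A-series; mu = 3 gives A_3.

Type A3, Milnor number mu = 3.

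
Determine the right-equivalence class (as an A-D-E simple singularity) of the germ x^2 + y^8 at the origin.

A_{7}

The Hessian of f at 0 has rank 1. Corank 1: A-series; mu = 7 gives A_7.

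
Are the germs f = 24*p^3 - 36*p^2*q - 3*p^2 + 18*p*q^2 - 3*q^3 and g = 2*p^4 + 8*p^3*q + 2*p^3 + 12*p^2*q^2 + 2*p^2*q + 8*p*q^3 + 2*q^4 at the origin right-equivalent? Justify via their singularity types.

No.

The Hessian of f at 0 has rank 1. Corank 1: A-series; mu = 2 gives A_2. The Hessian of g at 0 has rank 0. Corank 2; j^3 = 2*p^2*(p + q) has shape L^2 M (L != M), so D-series; mu = 5 gives D_5. f is A_2 but g is D_5, hence not right-equivalent.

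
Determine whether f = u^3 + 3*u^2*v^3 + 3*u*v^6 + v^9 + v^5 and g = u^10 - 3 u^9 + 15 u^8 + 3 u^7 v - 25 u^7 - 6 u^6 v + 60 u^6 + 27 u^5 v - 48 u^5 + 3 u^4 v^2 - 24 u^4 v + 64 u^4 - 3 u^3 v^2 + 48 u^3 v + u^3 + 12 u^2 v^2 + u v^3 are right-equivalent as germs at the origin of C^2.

The Hessian of f at 0 is [[0, 0], [0, 0]] with rank 0, so corank 2. A Groebner basis of the Jacobian ideal J(f) in C{u,v} is {u^2/2 + u*v^3, v^4, u^3, u^2*v}; counting standard monomials gives mu = 8. Corank 2; j^3 = u^3 is a perfect cube, so E-series; the 5-jet and mu = 8 give E_8. The Hessian of g at 0 is [[0, 0], [0, 0]] with rank 0, so corank 2. A Groebner basis of the Jacobian ideal J(g) in C{u,v} is {3*u^2/16 + v^4 + v^3/16, u^3, u^2*v - u^2/16 - v^3/48, u^2/2 + u*v^2 + v^3/6}; counting standard monomials gives mu = 7. Corank 2; j^3 = u^3 is a perfect cube, so E-series; the 4-jet and mu = 7 give E_7. f is E_8 but g is E_7, hence not right-equivalent.

No.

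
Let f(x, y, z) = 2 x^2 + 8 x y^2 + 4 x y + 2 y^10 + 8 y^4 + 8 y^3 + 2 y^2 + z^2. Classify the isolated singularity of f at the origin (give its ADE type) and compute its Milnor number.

Type A_9, Milnor number mu = 9.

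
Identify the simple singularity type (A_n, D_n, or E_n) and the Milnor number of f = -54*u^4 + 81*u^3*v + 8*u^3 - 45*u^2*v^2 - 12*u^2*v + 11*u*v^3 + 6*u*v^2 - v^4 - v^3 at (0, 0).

The Hessian of f at 0 has rank 0. Corank 2; j^3 = (2*u - v)^3 is a perfect cube, so E-series; the 4-jet and mu = 7 give E_7.

Type E7, Milnor number mu = 7.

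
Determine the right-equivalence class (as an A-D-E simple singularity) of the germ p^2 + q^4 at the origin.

The Hessian of f at 0 is [[2, 0], [0, 0]] with rank 1, so corank 1. A Groebner basis of the Jacobian ideal J(f) in C{p,q} is {q^3, p}; counting standard monomials gives mu = 3. Corank 1: A-series; mu = 3 gives A_3.

A_{3}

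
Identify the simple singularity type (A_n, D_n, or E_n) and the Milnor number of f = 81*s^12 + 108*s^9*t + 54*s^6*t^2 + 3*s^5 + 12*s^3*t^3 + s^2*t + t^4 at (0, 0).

Type D_{5}, Milnor number mu = 5.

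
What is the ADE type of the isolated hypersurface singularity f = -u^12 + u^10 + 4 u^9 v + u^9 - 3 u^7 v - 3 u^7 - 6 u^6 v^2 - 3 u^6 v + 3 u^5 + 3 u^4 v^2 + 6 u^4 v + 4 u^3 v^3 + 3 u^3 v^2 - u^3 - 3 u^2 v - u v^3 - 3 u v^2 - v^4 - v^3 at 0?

E_{7}

The Hessian of f at 0 has rank 0. Corank 2; j^3 = -(u + v)^3 is a perfect cube, so E-series; the 4-jet and mu = 7 give E_7.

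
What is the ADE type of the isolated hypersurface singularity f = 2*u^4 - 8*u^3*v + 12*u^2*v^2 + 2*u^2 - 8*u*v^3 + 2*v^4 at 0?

A_{3}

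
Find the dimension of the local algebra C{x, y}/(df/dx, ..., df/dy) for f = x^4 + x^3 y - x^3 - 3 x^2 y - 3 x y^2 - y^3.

7

The Hessian of f at 0 has rank 0. Corank 2; j^3 = -(x + y)^3 is a perfect cube, so E-series; the 4-jet and mu = 7 give E_7.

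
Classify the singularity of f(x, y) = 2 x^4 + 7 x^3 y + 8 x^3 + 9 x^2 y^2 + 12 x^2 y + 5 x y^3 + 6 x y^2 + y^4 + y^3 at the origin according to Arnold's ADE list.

E7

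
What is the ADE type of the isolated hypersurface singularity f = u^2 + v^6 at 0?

A_{5}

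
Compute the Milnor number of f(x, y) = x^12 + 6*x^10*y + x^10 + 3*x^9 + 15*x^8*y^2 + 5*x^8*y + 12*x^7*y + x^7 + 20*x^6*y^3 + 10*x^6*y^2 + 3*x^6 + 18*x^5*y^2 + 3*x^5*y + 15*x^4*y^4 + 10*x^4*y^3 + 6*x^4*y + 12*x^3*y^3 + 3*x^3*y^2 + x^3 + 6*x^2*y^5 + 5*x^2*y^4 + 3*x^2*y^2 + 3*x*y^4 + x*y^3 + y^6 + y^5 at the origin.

7

The Hessian of f at 0 has rank 0. Corank 2; j^3 = x^3 is a perfect cube, so E-series; the 4-jet and mu = 7 give E_7.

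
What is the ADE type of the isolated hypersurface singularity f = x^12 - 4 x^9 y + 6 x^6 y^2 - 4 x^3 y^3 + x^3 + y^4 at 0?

The Hessian of f at 0 has rank 0. Corank 2; j^3 = x^3 is a perfect cube, so E-series; the 4-jet and mu = 6 give E_6.

E_6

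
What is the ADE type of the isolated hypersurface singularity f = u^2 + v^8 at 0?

A7

The Hessian of f at 0 has rank 1. Corank 1: A-series; mu = 7 gives A_7.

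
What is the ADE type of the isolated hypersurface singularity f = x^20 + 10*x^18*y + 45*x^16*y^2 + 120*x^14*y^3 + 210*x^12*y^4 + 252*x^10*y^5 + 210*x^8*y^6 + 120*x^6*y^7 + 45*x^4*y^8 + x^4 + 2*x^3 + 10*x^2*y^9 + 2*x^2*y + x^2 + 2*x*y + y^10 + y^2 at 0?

The Hessian of f at 0 has rank 1. Corank 1: A-series; mu = 9 gives A_9.

A9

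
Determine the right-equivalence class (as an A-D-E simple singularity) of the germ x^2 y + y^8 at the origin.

D_{9}

The Hessian of f at 0 is [[0, 0], [0, 0]] with rank 0, so corank 2. A Groebner basis of the Jacobian ideal J(f) in C{x,y} is {x^2/8 + y^7, x^3, x*y}; counting standard monomials gives mu = 9. Corank 2; j^3 = x^2*y has shape L^2 M (L != M), so D-series; mu = 9 gives D_9.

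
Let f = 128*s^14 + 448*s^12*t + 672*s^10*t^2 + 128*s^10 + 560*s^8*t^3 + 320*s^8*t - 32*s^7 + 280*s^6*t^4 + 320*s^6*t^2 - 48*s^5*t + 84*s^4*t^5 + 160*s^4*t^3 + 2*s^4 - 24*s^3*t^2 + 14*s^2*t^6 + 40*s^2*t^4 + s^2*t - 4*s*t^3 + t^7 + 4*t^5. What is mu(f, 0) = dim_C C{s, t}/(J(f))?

The Hessian of f at 0 has rank 0. Corank 2; j^3 = s^2*t has shape L^2 M (L != M), so D-series; mu = 8 gives D_8.

8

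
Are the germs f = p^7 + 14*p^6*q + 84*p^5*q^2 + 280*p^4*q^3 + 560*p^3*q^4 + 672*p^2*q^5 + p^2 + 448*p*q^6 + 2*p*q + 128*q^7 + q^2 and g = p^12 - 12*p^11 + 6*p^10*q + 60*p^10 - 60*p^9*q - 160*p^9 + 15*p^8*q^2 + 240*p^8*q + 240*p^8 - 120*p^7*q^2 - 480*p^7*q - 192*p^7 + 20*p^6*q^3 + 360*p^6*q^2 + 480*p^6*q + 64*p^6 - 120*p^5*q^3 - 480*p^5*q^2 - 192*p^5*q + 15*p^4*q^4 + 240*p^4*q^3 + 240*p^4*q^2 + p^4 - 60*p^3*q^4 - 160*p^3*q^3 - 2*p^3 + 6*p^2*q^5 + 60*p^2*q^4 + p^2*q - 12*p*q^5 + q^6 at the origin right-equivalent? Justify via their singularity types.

No.

The Hessian of f at 0 has rank 1. Corank 1: A-series; mu = 6 gives A_6. The Hessian of g at 0 has rank 0. Corank 2; j^3 = -p^2*(2*p - q) has shape L^2 M (L != M), so D-series; mu = 7 gives D_7. f is A_6 but g is D_7, hence not right-equivalent.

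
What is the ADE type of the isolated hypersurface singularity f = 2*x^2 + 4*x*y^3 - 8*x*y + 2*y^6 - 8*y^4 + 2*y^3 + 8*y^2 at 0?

The Hessian of f at 0 has rank 1. Corank 1: A-series; mu = 2 gives A_2.

A2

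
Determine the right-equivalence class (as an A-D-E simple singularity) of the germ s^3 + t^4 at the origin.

The Hessian of f at 0 has rank 0. Corank 2; j^3 = s^3 is a perfect cube, so E-series; the 4-jet and mu = 6 give E_6.

E_{6}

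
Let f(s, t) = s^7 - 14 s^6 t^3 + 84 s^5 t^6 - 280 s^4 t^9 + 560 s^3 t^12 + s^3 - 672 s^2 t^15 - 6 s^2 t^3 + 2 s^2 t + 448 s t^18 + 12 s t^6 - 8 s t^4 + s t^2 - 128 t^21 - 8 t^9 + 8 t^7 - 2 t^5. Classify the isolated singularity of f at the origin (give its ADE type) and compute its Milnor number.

Type D_8, Milnor number mu = 8.

The Hessian of f at 0 has rank 0. Corank 2; j^3 = s*(s + t)^2 has shape L^2 M (L != M), so D-series; mu = 8 gives D_8.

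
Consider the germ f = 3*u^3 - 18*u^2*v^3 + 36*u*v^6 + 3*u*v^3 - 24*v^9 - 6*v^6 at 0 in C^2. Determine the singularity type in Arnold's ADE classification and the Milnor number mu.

The Hessian of f at 0 has rank 0. Corank 2; j^3 = 3*u^3 is a perfect cube, so E-series; the 4-jet and mu = 7 give E_7.

Type E_7, Milnor number mu = 7.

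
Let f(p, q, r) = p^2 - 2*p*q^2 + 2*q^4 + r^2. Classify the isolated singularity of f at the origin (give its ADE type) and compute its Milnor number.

Type A3, Milnor number mu = 3.

The Hessian of f at 0 is [[2, 0, 0], [0, 0, 0], [0, 0, 2]] with rank 2, so corank 1. A Groebner basis of the Jacobian ideal J(f) in C{p,q,r} is {p^2, p*q, -p + q^2, r}; counting standard monomials gives mu = 3. Corank 1: A-series; mu = 3 gives A_3.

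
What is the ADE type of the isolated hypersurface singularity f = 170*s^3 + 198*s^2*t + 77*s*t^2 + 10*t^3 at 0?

The Hessian of f at 0 has rank 0. Corank 2; j^3 = (5*s + 2*t)*(34*s^2 + 26*s*t + 5*t^2) splits into three distinct lines over C (the quadratic factor has nonzero discriminant), so D_4.

D4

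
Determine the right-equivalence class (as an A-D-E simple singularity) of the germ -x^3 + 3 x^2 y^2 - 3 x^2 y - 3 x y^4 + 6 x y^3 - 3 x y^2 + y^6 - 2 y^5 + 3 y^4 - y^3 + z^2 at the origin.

E_{8}

The Hessian of f at 0 has rank 1. Corank 2; j^3 = -(x + y)^3 is a perfect cube, so E-series; the 5-jet and mu = 8 give E_8.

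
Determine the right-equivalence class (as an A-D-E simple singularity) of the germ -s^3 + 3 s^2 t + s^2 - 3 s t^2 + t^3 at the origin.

The Hessian of f at 0 is [[2, 0], [0, 0]] with rank 1, so corank 1. A Groebner basis of the Jacobian ideal J(f) in C{s,t} is {t^2, s}; counting standard monomials gives mu = 2. Corank 1: A-series; mu = 2 gives A_2.

A2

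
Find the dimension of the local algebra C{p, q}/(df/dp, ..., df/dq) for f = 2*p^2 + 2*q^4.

The Hessian of f at 0 has rank 1. Corank 1: A-series; mu = 3 gives A_3.

3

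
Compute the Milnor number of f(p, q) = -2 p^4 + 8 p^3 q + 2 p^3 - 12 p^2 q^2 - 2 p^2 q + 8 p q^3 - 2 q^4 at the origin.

The Hessian of f at 0 is [[0, 0], [0, 0]] with rank 0, so corank 2. A Groebner basis of the Jacobian ideal J(f) in C{p,q} is {p*q^2, p*q/4 + q^3, p^2 - p*q}; counting standard monomials gives mu = 5. Corank 2; j^3 = 2*p^2*(p - q) has shape L^2 M (L != M), so D-series; mu = 5 gives D_5.

5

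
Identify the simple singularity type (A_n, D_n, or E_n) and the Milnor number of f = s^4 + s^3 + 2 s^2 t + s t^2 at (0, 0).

Type D5, Milnor number mu = 5.

The Hessian of f at 0 has rank 0. Corank 2; j^3 = s*(s + t)^2 has shape L^2 M (L != M), so D-series; mu = 5 gives D_5.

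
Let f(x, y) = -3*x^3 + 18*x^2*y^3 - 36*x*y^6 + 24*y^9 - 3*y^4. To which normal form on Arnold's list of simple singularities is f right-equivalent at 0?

E_{6}

The Hessian of f at 0 is [[0, 0], [0, 0]] with rank 0, so corank 2. A Groebner basis of the Jacobian ideal J(f) in C{x,y} is {y^3, x^2}; counting standard monomials gives mu = 6. Corank 2; j^3 = -3*x^3 is a perfect cube, so E-series; the 4-jet and mu = 6 give E_6.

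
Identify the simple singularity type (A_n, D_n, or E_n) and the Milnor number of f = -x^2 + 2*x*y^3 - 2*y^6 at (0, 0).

Type A_{5}, Milnor number mu = 5.

The Hessian of f at 0 is [[-2, 0], [0, 0]] with rank 1, so corank 1. A Groebner basis of the Jacobian ideal J(f) in C{x,y} is {x*y^2, -x + y^3, x^2}; counting standard monomials gives mu = 5. Corank 1: A-series; mu = 5 gives A_5.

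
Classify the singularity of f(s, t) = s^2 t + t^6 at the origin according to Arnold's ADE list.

The Hessian of f at 0 is [[0, 0], [0, 0]] with rank 0, so corank 2. A Groebner basis of the Jacobian ideal J(f) in C{s,t} is {s^2/6 + t^5, s^3, s*t}; counting standard monomials gives mu = 7. Corank 2; j^3 = s^2*t has shape L^2 M (L != M), so D-series; mu = 7 gives D_7.

D7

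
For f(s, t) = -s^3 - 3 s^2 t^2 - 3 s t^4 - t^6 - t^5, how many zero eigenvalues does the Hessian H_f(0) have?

2

Hessian at 0 has rank 0.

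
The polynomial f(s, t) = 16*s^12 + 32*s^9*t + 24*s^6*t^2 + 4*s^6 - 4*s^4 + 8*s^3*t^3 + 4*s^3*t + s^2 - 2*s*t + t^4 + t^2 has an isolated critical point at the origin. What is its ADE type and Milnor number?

Type A3, Milnor number mu = 3.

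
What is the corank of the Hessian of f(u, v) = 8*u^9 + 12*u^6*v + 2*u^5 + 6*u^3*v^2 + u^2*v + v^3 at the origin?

2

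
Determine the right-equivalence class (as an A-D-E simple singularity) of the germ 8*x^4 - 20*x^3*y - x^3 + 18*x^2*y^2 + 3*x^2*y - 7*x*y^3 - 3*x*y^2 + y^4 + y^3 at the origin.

E7

The Hessian of f at 0 is [[0, 0], [0, 0]] with rank 0, so corank 2. A Groebner basis of the Jacobian ideal J(f) in C{x,y} is {3*x^2/4 - 3*x*y/2 + y^4 - y^3/4 + 3*y^2/4, x^3 - 9*x^2/4 + 9*x*y/2 - y^3/4 - 9*y^2/4, x^2*y - 7*x^2/4 + 7*x*y/2 - 5*y^3/12 - 7*y^2/4, -x^2 + x*y^2 + 2*x*y - 2*y^3/3 - y^2}; counting standard monomials gives mu = 7. Corank 2; j^3 = -(x - y)^3 is a perfect cube, so E-series; the 4-jet and mu = 7 give E_7.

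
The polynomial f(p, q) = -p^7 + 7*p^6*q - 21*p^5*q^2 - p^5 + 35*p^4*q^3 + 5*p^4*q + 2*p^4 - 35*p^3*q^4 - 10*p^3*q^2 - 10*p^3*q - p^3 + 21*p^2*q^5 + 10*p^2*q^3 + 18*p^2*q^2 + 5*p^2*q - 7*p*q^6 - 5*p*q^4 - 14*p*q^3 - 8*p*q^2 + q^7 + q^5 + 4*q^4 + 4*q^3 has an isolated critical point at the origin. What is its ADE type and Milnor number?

Type D_8, Milnor number mu = 8.

The Hessian of f at 0 has rank 0. Corank 2; j^3 = -(p - 2*q)^2*(p - q) has shape L^2 M (L != M), so D-series; mu = 8 gives D_8.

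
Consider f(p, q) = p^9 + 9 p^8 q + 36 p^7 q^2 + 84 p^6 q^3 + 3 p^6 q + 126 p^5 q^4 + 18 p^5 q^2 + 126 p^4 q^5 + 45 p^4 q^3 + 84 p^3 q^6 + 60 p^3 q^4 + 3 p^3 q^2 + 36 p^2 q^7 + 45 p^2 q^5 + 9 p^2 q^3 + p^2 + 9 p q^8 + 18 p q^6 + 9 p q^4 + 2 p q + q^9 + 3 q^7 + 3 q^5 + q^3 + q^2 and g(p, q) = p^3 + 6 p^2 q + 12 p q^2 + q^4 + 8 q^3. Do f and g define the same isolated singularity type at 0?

The Hessian of f at 0 has rank 1. Corank 1: A-series; mu = 2 gives A_2. The Hessian of g at 0 has rank 0. Corank 2; j^3 = (p + 2*q)^3 is a perfect cube, so E-series; the 4-jet and mu = 6 give E_6. f is A_2 but g is E_6, hence not right-equivalent.

No.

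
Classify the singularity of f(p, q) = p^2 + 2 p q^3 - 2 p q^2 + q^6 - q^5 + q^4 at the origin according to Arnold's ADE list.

A4

The Hessian of f at 0 has rank 1. Corank 1: A-series; mu = 4 gives A_4.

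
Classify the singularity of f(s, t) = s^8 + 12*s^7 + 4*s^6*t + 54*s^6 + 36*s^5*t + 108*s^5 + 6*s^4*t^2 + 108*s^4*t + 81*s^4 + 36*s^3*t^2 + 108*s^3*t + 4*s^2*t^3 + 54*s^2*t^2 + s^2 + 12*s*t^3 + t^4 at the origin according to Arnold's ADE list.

A_3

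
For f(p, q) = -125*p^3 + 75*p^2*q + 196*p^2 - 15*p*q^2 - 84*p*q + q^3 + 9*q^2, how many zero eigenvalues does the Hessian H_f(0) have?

The Hessian at 0 is [[392, -84], [-84, 18]] of rank 1; hence corank 1.

1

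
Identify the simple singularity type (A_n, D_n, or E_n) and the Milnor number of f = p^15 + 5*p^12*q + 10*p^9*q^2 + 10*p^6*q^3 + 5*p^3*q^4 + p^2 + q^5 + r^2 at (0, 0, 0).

Type A_4, Milnor number mu = 4.

The Hessian of f at 0 has rank 2. Corank 1: A-series; mu = 4 gives A_4.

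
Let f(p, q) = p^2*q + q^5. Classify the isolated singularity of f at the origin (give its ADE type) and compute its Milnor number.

Type D_{6}, Milnor number mu = 6.

The Hessian of f at 0 has rank 0. Corank 2; j^3 = p^2*q has shape L^2 M (L != M), so D-series; mu = 6 gives D_6.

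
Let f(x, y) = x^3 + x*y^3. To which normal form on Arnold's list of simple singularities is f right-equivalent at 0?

E_{7}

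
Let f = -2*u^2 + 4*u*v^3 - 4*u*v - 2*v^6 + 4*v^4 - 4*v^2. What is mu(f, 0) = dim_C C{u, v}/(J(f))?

1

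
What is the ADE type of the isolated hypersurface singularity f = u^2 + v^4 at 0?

The Hessian of f at 0 has rank 1. Corank 1: A-series; mu = 3 gives A_3.

A3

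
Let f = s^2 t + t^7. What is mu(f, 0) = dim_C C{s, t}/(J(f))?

8

The Hessian of f at 0 is [[0, 0], [0, 0]] with rank 0, so corank 2. A Groebner basis of the Jacobian ideal J(f) in C{s,t} is {s^2/7 + t^6, s^3, s*t}; counting standard monomials gives mu = 8. Corank 2; j^3 = s^2*t has shape L^2 M (L != M), so D-series; mu = 8 gives D_8.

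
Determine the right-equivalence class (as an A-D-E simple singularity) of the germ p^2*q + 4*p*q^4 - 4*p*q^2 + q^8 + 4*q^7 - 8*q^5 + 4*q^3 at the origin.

D_9

The Hessian of f at 0 is [[0, 0], [0, 0]] with rank 0, so corank 2. A Groebner basis of the Jacobian ideal J(f) in C{p,q} is {p^2*q^2 + 4*p^2*q + 2*p^2 - 16*p*q^2 - 6*p*q + 16*q^3 + 4*q^2, p^2*q + p^2/2 + p*q^3 - 4*p*q^2 - p*q + 4*q^3, p*q/2 + q^4 - q^2, p^3 - 6*p^2*q + 12*p*q^2 - 8*q^3}; counting standard monomials gives mu = 9. Corank 2; j^3 = q*(p - 2*q)^2 has shape L^2 M (L != M), so D-series; mu = 9 gives D_9.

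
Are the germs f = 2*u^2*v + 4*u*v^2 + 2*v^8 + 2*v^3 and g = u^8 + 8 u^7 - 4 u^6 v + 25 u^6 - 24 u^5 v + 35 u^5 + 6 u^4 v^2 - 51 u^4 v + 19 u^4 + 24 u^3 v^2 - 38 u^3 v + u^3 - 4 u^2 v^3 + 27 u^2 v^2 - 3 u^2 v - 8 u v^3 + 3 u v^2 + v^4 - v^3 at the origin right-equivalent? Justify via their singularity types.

No.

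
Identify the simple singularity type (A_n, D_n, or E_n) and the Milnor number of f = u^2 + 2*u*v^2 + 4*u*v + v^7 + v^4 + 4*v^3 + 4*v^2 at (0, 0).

Type A_6, Milnor number mu = 6.

The Hessian of f at 0 has rank 1. Corank 1: A-series; mu = 6 gives A_6.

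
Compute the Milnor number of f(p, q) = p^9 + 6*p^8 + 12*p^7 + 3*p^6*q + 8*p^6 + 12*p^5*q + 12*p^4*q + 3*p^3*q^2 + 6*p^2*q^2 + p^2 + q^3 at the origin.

The Hessian of f at 0 has rank 1. Corank 1: A-series; mu = 2 gives A_2.

2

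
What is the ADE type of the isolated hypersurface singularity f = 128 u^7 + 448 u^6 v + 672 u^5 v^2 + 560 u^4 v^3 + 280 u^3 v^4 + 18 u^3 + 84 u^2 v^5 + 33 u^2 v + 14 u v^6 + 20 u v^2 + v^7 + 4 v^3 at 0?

The Hessian of f at 0 is [[0, 0], [0, 0]] with rank 0, so corank 2. A Groebner basis of the Jacobian ideal J(f) in C{u,v} is {2187*u*v/14 + v^6 + 729*v^2/7, u*v^2 + 2*v^3/3, u^2 + 7*u*v/6 + v^2/3}; counting standard monomials gives mu = 8. Corank 2; j^3 = (2*u + v)*(3*u + 2*v)^2 has shape L^2 M (L != M), so D-series; mu = 8 gives D_8.

D_8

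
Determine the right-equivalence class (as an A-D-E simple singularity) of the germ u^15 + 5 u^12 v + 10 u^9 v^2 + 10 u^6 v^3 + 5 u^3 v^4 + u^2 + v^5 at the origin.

The Hessian of f at 0 has rank 1. Corank 1: A-series; mu = 4 gives A_4.

A4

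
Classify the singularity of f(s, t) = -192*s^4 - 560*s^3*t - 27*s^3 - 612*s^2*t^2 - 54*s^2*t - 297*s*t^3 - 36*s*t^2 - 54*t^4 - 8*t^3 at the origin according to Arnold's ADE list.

E_7

The Hessian of f at 0 has rank 0. Corank 2; j^3 = -(3*s + 2*t)^3 is a perfect cube, so E-series; the 4-jet and mu = 7 give E_7.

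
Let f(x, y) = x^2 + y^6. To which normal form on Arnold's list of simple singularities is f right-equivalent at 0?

A_5

The Hessian of f at 0 has rank 1. Corank 1: A-series; mu = 5 gives A_5.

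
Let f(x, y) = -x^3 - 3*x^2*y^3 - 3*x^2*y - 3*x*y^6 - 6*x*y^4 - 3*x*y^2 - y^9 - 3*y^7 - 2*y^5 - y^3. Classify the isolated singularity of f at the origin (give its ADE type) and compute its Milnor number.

Type E_{8}, Milnor number mu = 8.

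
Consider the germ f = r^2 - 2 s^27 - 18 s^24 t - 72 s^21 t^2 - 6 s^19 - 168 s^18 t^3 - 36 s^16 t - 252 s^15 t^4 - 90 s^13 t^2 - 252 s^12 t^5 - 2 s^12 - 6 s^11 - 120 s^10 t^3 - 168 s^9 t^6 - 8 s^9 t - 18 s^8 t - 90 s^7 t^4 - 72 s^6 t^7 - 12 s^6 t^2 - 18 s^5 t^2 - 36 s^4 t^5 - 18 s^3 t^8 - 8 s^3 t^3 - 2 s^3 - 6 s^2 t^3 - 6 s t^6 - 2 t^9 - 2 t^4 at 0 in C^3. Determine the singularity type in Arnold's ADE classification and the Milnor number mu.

Type E_6, Milnor number mu = 6.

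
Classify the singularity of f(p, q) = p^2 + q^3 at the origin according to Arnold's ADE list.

The Hessian of f at 0 has rank 1. Corank 1: A-series; mu = 2 gives A_2.

A_{2}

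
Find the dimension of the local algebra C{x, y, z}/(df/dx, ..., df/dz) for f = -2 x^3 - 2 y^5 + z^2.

8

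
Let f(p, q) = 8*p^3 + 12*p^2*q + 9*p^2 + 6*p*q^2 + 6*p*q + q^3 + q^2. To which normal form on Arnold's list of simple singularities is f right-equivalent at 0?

A2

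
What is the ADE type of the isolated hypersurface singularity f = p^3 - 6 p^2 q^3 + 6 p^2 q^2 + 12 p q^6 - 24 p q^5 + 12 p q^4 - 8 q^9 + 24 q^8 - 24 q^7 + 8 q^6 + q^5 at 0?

The Hessian of f at 0 has rank 0. Corank 2; j^3 = p^3 is a perfect cube, so E-series; the 5-jet and mu = 8 give E_8.

E_{8}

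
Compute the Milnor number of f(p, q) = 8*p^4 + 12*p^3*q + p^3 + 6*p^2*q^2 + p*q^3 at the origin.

The Hessian of f at 0 is [[0, 0], [0, 0]] with rank 0, so corank 2. A Groebner basis of the Jacobian ideal J(f) in C{p,q} is {3*p^2/4 + q^4 + q^3/4, p^3, p^2*q - p^2/4 - q^3/12, p^2 + p*q^2 + q^3/3}; counting standard monomials gives mu = 7. Corank 2; j^3 = p^3 is a perfect cube, so E-series; the 4-jet and mu = 7 give E_7.

7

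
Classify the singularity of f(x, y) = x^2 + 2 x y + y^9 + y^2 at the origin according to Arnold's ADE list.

A8

The Hessian of f at 0 is [[2, 2], [2, 2]] with rank 1, so corank 1. A Groebner basis of the Jacobian ideal J(f) in C{x,y} is {y^8, x + y}; counting standard monomials gives mu = 8. Corank 1: A-series; mu = 8 gives A_8.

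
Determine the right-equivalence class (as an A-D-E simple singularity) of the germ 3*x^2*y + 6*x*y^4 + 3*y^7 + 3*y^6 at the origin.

The Hessian of f at 0 has rank 0. Corank 2; j^3 = 3*x^2*y has shape L^2 M (L != M), so D-series; mu = 7 gives D_7.

D_7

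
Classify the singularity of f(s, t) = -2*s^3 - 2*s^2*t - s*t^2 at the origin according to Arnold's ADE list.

D_{4}

The Hessian of f at 0 is [[0, 0], [0, 0]] with rank 0, so corank 2. A Groebner basis of the Jacobian ideal J(f) in C{s,t} is {t^3, s^2 + t^2/2, s*t - t^2/2}; counting standard monomials gives mu = 4. Corank 2; j^3 = -s*(2*s^2 + 2*s*t + t^2) splits into three distinct lines over C (the quadratic factor has nonzero discriminant), so D_4.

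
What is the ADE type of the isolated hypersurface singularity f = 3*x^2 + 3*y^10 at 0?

A9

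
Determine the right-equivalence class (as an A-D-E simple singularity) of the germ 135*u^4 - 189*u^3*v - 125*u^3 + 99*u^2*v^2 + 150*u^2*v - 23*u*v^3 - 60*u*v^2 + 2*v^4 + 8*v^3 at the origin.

E7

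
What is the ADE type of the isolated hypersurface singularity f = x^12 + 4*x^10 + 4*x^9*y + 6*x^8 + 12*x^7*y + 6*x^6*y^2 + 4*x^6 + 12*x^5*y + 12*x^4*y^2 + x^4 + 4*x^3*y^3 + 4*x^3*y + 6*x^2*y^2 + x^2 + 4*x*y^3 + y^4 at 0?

A3

The Hessian of f at 0 has rank 1. Corank 1: A-series; mu = 3 gives A_3.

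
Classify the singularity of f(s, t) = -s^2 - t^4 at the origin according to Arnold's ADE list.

A_3

The Hessian of f at 0 has rank 1. Corank 1: A-series; mu = 3 gives A_3.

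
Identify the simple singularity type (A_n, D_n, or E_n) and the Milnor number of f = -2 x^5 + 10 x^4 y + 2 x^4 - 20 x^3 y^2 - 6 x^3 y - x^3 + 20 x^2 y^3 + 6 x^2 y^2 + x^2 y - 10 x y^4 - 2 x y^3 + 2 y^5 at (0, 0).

Type D_{6}, Milnor number mu = 6.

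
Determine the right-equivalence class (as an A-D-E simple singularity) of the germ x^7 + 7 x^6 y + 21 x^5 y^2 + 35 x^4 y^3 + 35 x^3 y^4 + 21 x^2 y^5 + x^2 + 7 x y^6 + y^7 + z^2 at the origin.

The Hessian of f at 0 has rank 2. Corank 1: A-series; mu = 6 gives A_6.

A_{6}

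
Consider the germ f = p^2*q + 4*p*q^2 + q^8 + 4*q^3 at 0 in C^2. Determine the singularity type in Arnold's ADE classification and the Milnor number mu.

Type D9, Milnor number mu = 9.

The Hessian of f at 0 is [[0, 0], [0, 0]] with rank 0, so corank 2. A Groebner basis of the Jacobian ideal J(f) in C{p,q} is {p^2/8 + q^7 - q^2/2, p^3 + 8*q^3, p*q + 2*q^2}; counting standard monomials gives mu = 9. Corank 2; j^3 = q*(p + 2*q)^2 has shape L^2 M (L != M), so D-series; mu = 9 gives D_9.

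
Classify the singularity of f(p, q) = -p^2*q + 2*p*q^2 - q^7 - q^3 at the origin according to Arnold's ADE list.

The Hessian of f at 0 has rank 0. Corank 2; j^3 = -q*(p - q)^2 has shape L^2 M (L != M), so D-series; mu = 8 gives D_8.

D8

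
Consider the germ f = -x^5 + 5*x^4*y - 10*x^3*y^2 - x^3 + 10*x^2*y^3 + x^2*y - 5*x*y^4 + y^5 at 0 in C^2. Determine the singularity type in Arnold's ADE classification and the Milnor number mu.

The Hessian of f at 0 has rank 0. Corank 2; j^3 = -x^2*(x - y) has shape L^2 M (L != M), so D-series; mu = 6 gives D_6.

Type D_{6}, Milnor number mu = 6.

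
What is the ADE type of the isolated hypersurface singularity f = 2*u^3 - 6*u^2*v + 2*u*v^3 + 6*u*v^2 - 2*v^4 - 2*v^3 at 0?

The Hessian of f at 0 is [[0, 0], [0, 0]] with rank 0, so corank 2. A Groebner basis of the Jacobian ideal J(f) in C{u,v} is {u^3 - 3*u^2*v - 6*u^2 + 12*u*v - 6*v^2, 3*u^2 + u*v^2 - 6*u*v + 3*v^2, 3*u^2 - 6*u*v + v^3 + 3*v^2}; counting standard monomials gives mu = 7. Corank 2; j^3 = 2*(u - v)^3 is a perfect cube, so E-series; the 4-jet and mu = 7 give E_7.

E_7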